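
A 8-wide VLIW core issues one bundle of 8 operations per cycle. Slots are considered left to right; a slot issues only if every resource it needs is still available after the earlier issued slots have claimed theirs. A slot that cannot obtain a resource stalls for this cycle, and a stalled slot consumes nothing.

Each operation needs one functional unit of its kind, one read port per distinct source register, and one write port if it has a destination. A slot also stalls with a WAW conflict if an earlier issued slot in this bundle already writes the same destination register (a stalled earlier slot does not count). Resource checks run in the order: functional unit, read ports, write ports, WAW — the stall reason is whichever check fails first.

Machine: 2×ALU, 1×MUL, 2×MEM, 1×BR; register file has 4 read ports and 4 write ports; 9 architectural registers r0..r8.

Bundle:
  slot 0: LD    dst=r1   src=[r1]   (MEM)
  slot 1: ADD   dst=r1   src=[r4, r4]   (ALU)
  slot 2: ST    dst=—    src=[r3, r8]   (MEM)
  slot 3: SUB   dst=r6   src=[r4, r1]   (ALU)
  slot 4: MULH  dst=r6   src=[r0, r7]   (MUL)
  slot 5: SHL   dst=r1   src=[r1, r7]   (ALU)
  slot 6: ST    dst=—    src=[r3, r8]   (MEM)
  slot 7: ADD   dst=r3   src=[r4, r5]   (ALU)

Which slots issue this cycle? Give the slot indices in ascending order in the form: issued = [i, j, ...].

slot 0 (MEM): ISSUE — free A2,Mu1,Ld1,B1 rp3 wp3
slot 1 (ALU): stall WAW — free A2,Mu1,Ld1,B1 rp3 wp3
slot 2 (MEM): ISSUE — free A2,Mu1,Ld0,B1 rp1 wp3
slot 3 (ALU): stall RD_PORT — free A2,Mu1,Ld0,B1 rp1 wp3
slot 4 (MUL): stall RD_PORT — free A2,Mu1,Ld0,B1 rp1 wp3
slot 5 (ALU): stall RD_PORT — free A2,Mu1,Ld0,B1 rp1 wp3
slot 6 (MEM): stall FU — free A2,Mu1,Ld0,B1 rp1 wp3
slot 7 (ALU): stall RD_PORT — free A2,Mu1,Ld0,B1 rp1 wp3

issued = [0, 2]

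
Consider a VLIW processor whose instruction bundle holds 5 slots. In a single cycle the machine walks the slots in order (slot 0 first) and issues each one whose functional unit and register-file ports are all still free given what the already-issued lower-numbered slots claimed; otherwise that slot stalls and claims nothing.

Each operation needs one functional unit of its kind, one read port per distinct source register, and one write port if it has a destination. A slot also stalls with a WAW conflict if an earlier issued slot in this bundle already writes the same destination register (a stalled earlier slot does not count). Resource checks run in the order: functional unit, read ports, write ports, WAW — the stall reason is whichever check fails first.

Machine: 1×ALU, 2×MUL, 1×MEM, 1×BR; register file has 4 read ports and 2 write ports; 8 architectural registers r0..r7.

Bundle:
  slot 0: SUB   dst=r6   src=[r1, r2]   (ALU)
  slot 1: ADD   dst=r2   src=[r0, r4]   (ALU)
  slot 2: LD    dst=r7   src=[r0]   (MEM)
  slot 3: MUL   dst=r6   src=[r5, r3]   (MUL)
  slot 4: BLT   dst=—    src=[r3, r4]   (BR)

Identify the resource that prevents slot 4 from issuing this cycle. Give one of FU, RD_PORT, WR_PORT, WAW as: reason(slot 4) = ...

#0 ALU src=r1,r2 dispatched  <A:0 Mu:2 Ld:1 B:1 rd:2 wr:1>
#1 ALU src=r0,r4 held:FU  <A:0 Mu:2 Ld:1 B:1 rd:2 wr:1>
#2 MEM src=r0 dispatched  <A:0 Mu:2 Ld:0 B:1 rd:1 wr:0>
#3 MUL src=r5,r3 held:RD_PORT  <A:0 Mu:2 Ld:0 B:1 rd:1 wr:0>
#4 BR src=r3,r4 held:RD_PORT  <A:0 Mu:2 Ld:0 B:1 rd:1 wr:0>

reason(slot 4) = RD_PORT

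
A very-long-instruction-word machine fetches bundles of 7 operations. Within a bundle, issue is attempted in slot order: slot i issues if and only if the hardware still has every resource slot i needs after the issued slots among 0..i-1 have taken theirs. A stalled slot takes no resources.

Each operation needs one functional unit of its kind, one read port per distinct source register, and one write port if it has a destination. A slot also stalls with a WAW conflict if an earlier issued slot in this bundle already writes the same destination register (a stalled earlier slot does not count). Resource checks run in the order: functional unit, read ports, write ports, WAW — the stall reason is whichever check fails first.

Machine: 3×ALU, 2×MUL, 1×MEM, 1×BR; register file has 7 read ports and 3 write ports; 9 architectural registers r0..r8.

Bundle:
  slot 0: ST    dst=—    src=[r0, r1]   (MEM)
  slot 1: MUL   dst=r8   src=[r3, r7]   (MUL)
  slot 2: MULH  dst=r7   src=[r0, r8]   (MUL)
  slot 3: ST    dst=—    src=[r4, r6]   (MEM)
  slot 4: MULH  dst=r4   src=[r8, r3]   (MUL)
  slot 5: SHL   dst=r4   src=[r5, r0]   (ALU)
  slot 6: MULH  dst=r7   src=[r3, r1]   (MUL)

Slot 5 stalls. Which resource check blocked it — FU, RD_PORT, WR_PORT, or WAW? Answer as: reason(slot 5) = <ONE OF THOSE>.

#0 MEM src=r0,r1 dispatched  <A:3 Mu:2 Ld:0 B:1 rd:5 wr:3>
#1 MUL src=r3,r7 dispatched  <A:3 Mu:1 Ld:0 B:1 rd:3 wr:2>
#2 MUL src=r0,r8 dispatched  <A:3 Mu:0 Ld:0 B:1 rd:1 wr:1>
#3 MEM src=r4,r6 held:FU  <A:3 Mu:0 Ld:0 B:1 rd:1 wr:1>
#4 MUL src=r8,r3 held:FU  <A:3 Mu:0 Ld:0 B:1 rd:1 wr:1>
#5 ALU src=r5,r0 held:RD_PORT  <A:3 Mu:0 Ld:0 B:1 rd:1 wr:1>
#6 MUL src=r3,r1 held:FU  <A:3 Mu:0 Ld:0 B:1 rd:1 wr:1>

reason(slot 5) = RD_PORT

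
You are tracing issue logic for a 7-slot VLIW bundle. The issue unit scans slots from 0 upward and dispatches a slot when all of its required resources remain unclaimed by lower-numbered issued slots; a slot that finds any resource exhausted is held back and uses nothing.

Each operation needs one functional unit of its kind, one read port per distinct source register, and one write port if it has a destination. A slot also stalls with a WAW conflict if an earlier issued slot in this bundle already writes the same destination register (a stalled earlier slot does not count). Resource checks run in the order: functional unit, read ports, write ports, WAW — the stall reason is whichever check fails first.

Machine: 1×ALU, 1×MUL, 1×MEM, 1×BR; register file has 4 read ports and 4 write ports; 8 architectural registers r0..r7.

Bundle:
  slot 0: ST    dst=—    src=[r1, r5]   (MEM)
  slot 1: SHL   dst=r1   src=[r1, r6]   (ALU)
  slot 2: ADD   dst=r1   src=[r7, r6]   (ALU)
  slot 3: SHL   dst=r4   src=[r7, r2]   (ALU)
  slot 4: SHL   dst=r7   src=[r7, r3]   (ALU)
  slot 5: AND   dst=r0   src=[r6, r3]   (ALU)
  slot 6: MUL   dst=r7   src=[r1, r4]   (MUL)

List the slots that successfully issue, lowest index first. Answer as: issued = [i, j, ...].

#0 MEM src=r1,r5 dispatched  <A:1 Mu:1 Ld:0 B:1 rd:2 wr:4>
#1 ALU src=r1,r6 dispatched  <A:0 Mu:1 Ld:0 B:1 rd:0 wr:3>
#2 ALU src=r7,r6 held:FU  <A:0 Mu:1 Ld:0 B:1 rd:0 wr:3>
#3 ALU src=r7,r2 held:FU  <A:0 Mu:1 Ld:0 B:1 rd:0 wr:3>
#4 ALU src=r7,r3 held:FU  <A:0 Mu:1 Ld:0 B:1 rd:0 wr:3>
#5 ALU src=r6,r3 held:FU  <A:0 Mu:1 Ld:0 B:1 rd:0 wr:3>
#6 MUL src=r1,r4 held:RD_PORT  <A:0 Mu:1 Ld:0 B:1 rd:0 wr:3>

issued = [0, 1]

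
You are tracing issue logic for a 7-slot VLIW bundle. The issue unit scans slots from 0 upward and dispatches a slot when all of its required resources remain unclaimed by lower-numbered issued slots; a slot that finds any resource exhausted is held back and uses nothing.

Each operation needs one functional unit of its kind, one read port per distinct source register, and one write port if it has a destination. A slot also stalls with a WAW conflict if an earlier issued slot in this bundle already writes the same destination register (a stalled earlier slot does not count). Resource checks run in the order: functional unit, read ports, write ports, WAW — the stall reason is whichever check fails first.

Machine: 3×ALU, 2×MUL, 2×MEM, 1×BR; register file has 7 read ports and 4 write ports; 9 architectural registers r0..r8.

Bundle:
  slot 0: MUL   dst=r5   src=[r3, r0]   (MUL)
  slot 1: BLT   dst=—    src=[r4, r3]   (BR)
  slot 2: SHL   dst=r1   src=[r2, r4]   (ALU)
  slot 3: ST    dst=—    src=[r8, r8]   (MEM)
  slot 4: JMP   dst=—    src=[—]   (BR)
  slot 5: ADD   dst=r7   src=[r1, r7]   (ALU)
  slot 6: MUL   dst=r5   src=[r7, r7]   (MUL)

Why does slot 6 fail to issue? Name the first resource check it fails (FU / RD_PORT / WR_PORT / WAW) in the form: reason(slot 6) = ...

[0] MUL needs rd=2 wr=1: ok; after: ALU=3 MUL=1 MEM=2 BR=1, R=5, W=3
[1] BR needs rd=2 wr=0: ok; after: ALU=3 MUL=1 MEM=2 BR=0, R=3, W=3
[2] ALU needs rd=2 wr=1: ok; after: ALU=2 MUL=1 MEM=2 BR=0, R=1, W=2
[3] MEM needs rd=1 wr=0: ok; after: ALU=2 MUL=1 MEM=1 BR=0, R=0, W=2
[4] BR needs rd=0 wr=0: FU; after: ALU=2 MUL=1 MEM=1 BR=0, R=0, W=2
[5] ALU needs rd=2 wr=1: RD_PORT; after: ALU=2 MUL=1 MEM=1 BR=0, R=0, W=2
[6] MUL needs rd=1 wr=1: RD_PORT; after: ALU=2 MUL=1 MEM=1 BR=0, R=0, W=2

reason(slot 6) = RD_PORT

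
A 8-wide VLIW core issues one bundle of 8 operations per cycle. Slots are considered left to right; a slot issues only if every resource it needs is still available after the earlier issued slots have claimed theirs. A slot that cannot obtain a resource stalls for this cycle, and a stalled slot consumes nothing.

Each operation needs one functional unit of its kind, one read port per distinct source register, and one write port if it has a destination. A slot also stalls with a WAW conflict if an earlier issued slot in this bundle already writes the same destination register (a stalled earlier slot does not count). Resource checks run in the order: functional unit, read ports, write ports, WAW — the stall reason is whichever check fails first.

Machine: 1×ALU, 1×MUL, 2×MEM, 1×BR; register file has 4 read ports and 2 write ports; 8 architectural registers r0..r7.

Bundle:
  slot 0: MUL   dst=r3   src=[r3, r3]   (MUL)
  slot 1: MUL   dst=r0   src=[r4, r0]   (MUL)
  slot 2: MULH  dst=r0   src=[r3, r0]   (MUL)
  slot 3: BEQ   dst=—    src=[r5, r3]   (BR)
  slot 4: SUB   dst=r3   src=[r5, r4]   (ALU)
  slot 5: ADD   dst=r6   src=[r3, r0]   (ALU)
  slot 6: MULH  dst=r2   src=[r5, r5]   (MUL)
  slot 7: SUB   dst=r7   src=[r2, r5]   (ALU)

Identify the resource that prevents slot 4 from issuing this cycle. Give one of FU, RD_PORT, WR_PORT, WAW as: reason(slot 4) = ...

reason(slot 4) = RD_PORT

#0 MUL src=r3,r3 dispatched  <A:1 Mu:0 Ld:2 B:1 rd:3 wr:1>
#1 MUL src=r4,r0 held:FU  <A:1 Mu:0 Ld:2 B:1 rd:3 wr:1>
#2 MUL src=r3,r0 held:FU  <A:1 Mu:0 Ld:2 B:1 rd:3 wr:1>
#3 BR src=r5,r3 dispatched  <A:1 Mu:0 Ld:2 B:0 rd:1 wr:1>
#4 ALU src=r5,r4 held:RD_PORT  <A:1 Mu:0 Ld:2 B:0 rd:1 wr:1>
#5 ALU src=r3,r0 held:RD_PORT  <A:1 Mu:0 Ld:2 B:0 rd:1 wr:1>
#6 MUL src=r5,r5 held:FU  <A:1 Mu:0 Ld:2 B:0 rd:1 wr:1>
#7 ALU src=r2,r5 held:RD_PORT  <A:1 Mu:0 Ld:2 B:0 rd:1 wr:1>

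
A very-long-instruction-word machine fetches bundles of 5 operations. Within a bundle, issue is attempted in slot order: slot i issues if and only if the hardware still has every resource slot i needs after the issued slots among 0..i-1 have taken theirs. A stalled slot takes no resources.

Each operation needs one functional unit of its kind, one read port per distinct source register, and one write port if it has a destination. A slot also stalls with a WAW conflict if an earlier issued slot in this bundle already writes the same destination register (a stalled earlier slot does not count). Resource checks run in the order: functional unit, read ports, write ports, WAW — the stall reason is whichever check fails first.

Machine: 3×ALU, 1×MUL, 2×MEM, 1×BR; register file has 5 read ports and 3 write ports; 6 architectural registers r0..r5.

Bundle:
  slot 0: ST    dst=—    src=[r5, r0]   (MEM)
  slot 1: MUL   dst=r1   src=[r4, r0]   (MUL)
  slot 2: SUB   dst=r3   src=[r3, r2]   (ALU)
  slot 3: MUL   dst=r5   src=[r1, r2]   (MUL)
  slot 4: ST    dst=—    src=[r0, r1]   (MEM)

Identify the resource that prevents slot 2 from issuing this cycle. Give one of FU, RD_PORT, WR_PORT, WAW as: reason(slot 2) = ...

slot 0 (MEM): ISSUE — free A3,Mu1,Ld1,B1 rp3 wp3
slot 1 (MUL): ISSUE — free A3,Mu0,Ld1,B1 rp1 wp2
slot 2 (ALU): stall RD_PORT — free A3,Mu0,Ld1,B1 rp1 wp2
slot 3 (MUL): stall FU — free A3,Mu0,Ld1,B1 rp1 wp2
slot 4 (MEM): stall RD_PORT — free A3,Mu0,Ld1,B1 rp1 wp2

reason(slot 2) = RD_PORT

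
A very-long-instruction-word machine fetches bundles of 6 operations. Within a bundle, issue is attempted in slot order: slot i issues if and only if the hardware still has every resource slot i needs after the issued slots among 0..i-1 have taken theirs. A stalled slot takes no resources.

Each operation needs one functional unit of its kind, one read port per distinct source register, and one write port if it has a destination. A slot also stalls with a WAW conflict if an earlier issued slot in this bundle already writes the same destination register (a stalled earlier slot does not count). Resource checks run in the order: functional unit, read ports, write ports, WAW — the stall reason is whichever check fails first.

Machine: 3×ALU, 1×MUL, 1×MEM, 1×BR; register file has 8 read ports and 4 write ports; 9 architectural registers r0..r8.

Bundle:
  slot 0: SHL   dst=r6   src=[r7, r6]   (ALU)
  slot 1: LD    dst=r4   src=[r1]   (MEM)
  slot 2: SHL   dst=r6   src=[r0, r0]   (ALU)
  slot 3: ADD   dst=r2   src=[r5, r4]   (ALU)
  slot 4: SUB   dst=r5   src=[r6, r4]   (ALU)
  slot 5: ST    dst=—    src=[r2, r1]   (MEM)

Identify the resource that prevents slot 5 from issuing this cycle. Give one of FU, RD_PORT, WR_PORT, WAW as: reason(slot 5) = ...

reason(slot 5) = FU

slot 0 (ALU): ISSUE — free A2,Mu1,Ld1,B1 rp6 wp3
slot 1 (MEM): ISSUE — free A2,Mu1,Ld0,B1 rp5 wp2
slot 2 (ALU): stall WAW — free A2,Mu1,Ld0,B1 rp5 wp2
slot 3 (ALU): ISSUE — free A1,Mu1,Ld0,B1 rp3 wp1
slot 4 (ALU): ISSUE — free A0,Mu1,Ld0,B1 rp1 wp0
slot 5 (MEM): stall FU — free A0,Mu1,Ld0,B1 rp1 wp0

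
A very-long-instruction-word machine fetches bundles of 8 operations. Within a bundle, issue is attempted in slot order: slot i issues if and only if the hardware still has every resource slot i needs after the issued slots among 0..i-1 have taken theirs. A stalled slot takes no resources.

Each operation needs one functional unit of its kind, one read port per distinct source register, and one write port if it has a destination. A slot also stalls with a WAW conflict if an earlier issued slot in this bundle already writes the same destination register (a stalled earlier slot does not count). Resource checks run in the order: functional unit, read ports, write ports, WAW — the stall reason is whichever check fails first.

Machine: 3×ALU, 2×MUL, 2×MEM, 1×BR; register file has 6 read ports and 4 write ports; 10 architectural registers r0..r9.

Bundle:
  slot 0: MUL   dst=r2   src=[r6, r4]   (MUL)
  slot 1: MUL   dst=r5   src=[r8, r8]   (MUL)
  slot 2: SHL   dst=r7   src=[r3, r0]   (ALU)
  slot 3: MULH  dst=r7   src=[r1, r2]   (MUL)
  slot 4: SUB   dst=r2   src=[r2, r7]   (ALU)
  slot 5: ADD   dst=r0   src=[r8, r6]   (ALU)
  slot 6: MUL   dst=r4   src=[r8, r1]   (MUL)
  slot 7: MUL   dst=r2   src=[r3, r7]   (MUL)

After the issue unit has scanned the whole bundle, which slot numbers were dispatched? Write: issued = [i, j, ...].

slot 0 (MUL): ISSUE — free A3,Mu1,Ld2,B1 rp4 wp3
slot 1 (MUL): ISSUE — free A3,Mu0,Ld2,B1 rp3 wp2
slot 2 (ALU): ISSUE — free A2,Mu0,Ld2,B1 rp1 wp1
slot 3 (MUL): stall FU — free A2,Mu0,Ld2,B1 rp1 wp1
slot 4 (ALU): stall RD_PORT — free A2,Mu0,Ld2,B1 rp1 wp1
slot 5 (ALU): stall RD_PORT — free A2,Mu0,Ld2,B1 rp1 wp1
slot 6 (MUL): stall FU — free A2,Mu0,Ld2,B1 rp1 wp1
slot 7 (MUL): stall FU — free A2,Mu0,Ld2,B1 rp1 wp1

issued = [0, 1, 2]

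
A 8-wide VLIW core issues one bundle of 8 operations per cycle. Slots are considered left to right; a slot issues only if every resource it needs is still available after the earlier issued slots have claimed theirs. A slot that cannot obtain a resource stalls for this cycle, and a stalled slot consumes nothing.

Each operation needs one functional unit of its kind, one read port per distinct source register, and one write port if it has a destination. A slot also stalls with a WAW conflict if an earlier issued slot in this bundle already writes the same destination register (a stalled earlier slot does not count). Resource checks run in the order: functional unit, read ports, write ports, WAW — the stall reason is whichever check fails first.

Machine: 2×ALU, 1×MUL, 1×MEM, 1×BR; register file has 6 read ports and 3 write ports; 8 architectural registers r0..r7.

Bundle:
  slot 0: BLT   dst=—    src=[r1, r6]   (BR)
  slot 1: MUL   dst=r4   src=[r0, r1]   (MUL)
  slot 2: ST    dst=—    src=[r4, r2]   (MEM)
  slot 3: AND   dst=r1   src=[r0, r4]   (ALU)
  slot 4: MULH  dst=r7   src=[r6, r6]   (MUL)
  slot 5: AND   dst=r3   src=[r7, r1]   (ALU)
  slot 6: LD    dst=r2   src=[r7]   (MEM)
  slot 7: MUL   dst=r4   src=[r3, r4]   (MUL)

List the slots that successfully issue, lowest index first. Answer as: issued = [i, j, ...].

[0] BR needs rd=2 wr=0: ok; after: ALU=2 MUL=1 MEM=1 BR=0, R=4, W=3
[1] MUL needs rd=2 wr=1: ok; after: ALU=2 MUL=0 MEM=1 BR=0, R=2, W=2
[2] MEM needs rd=2 wr=0: ok; after: ALU=2 MUL=0 MEM=0 BR=0, R=0, W=2
[3] ALU needs rd=2 wr=1: RD_PORT; after: ALU=2 MUL=0 MEM=0 BR=0, R=0, W=2
[4] MUL needs rd=1 wr=1: FU; after: ALU=2 MUL=0 MEM=0 BR=0, R=0, W=2
[5] ALU needs rd=2 wr=1: RD_PORT; after: ALU=2 MUL=0 MEM=0 BR=0, R=0, W=2
[6] MEM needs rd=1 wr=1: FU; after: ALU=2 MUL=0 MEM=0 BR=0, R=0, W=2
[7] MUL needs rd=2 wr=1: FU; after: ALU=2 MUL=0 MEM=0 BR=0, R=0, W=2

issued = [0, 1, 2]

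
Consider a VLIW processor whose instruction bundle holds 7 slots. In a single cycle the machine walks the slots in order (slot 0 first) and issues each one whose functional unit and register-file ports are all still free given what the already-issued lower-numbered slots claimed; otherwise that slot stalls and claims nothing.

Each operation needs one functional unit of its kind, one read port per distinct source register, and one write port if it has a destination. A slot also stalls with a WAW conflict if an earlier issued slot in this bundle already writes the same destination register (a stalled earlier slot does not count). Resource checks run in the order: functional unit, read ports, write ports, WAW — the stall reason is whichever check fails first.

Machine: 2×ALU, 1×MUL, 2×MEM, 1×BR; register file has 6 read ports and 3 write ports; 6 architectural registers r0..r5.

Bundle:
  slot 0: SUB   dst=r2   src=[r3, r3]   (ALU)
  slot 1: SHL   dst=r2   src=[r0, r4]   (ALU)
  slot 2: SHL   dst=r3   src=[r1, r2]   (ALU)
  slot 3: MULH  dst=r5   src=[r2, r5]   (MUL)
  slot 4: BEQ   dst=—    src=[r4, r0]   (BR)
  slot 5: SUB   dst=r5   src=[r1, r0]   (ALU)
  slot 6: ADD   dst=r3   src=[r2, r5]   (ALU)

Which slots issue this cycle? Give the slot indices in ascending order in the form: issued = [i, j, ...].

(0) want 1×ALU +1rd +1wr — yes → AL1|MU1|ME2|BR1|rd5|wr2
(1) want 1×ALU +2rd +1wr — WAW → AL1|MU1|ME2|BR1|rd5|wr2
(2) want 1×ALU +2rd +1wr — yes → AL0|MU1|ME2|BR1|rd3|wr1
(3) want 1×MUL +2rd +1wr — yes → AL0|MU0|ME2|BR1|rd1|wr0
(4) want 1×BR +2rd +0wr — RD_PORT → AL0|MU0|ME2|BR1|rd1|wr0
(5) want 1×ALU +2rd +1wr — FU → AL0|MU0|ME2|BR1|rd1|wr0
(6) want 1×ALU +2rd +1wr — FU → AL0|MU0|ME2|BR1|rd1|wr0

issued = [0, 2, 3]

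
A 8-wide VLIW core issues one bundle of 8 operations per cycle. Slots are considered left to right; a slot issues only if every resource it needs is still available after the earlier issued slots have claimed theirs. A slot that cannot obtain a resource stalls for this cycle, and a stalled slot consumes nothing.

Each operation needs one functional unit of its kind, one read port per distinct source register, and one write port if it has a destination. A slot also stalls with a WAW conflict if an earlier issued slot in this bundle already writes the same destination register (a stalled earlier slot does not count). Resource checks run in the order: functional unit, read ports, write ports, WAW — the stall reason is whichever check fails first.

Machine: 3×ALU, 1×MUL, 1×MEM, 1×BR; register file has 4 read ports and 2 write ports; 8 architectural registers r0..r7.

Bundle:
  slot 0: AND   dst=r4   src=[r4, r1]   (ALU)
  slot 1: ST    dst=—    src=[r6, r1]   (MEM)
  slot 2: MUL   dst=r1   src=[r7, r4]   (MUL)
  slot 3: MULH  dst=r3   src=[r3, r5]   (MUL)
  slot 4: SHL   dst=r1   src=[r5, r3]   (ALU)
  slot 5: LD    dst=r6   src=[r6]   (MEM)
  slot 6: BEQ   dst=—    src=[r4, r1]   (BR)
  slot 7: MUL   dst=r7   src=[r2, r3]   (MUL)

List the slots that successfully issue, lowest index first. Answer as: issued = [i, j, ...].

(0) want 1×ALU +2rd +1wr — yes → AL2|MU1|ME1|BR1|rd2|wr1
(1) want 1×MEM +2rd +0wr — yes → AL2|MU1|ME0|BR1|rd0|wr1
(2) want 1×MUL +2rd +1wr — RD_PORT → AL2|MU1|ME0|BR1|rd0|wr1
(3) want 1×MUL +2rd +1wr — RD_PORT → AL2|MU1|ME0|BR1|rd0|wr1
(4) want 1×ALU +2rd +1wr — RD_PORT → AL2|MU1|ME0|BR1|rd0|wr1
(5) want 1×MEM +1rd +1wr — FU → AL2|MU1|ME0|BR1|rd0|wr1
(6) want 1×BR +2rd +0wr — RD_PORT → AL2|MU1|ME0|BR1|rd0|wr1
(7) want 1×MUL +2rd +1wr — RD_PORT → AL2|MU1|ME0|BR1|rd0|wr1

issued = [0, 1]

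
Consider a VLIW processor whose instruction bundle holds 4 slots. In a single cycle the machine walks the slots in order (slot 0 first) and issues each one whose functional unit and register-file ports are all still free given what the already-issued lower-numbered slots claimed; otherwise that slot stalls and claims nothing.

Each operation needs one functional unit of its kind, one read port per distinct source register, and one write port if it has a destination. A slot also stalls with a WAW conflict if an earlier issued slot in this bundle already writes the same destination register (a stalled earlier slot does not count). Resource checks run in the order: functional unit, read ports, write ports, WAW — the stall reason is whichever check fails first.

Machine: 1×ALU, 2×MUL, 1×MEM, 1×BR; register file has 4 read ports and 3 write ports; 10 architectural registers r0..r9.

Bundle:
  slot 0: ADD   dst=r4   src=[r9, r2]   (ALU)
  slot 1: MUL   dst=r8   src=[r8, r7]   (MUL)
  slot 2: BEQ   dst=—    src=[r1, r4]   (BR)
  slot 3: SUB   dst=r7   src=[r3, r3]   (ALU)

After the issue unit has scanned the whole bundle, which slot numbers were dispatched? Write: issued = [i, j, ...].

issued = [0, 1]

[0] ALU needs rd=2 wr=1: ok; after: ALU=0 MUL=2 MEM=1 BR=1, R=2, W=2
[1] MUL needs rd=2 wr=1: ok; after: ALU=0 MUL=1 MEM=1 BR=1, R=0, W=1
[2] BR needs rd=2 wr=0: RD_PORT; after: ALU=0 MUL=1 MEM=1 BR=1, R=0, W=1
[3] ALU needs rd=1 wr=1: FU; after: ALU=0 MUL=1 MEM=1 BR=1, R=0, W=1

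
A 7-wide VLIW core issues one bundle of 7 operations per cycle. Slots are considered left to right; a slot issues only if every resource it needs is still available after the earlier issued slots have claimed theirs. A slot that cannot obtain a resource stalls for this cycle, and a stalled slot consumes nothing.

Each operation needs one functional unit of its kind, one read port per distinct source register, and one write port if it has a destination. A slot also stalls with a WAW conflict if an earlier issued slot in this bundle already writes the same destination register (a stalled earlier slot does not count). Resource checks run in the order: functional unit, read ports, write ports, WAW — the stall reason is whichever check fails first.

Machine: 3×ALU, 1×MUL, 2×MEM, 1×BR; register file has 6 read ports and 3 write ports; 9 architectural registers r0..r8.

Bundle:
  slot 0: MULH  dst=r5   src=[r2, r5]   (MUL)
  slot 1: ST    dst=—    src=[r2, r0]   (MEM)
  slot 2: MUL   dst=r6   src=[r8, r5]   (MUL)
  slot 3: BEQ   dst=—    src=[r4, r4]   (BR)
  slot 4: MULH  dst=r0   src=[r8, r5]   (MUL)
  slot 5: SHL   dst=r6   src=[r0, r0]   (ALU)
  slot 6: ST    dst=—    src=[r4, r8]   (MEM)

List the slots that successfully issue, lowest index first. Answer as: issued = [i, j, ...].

(0) want 1×MUL +2rd +1wr — yes → AL3|MU0|ME2|BR1|rd4|wr2
(1) want 1×MEM +2rd +0wr — yes → AL3|MU0|ME1|BR1|rd2|wr2
(2) want 1×MUL +2rd +1wr — FU → AL3|MU0|ME1|BR1|rd2|wr2
(3) want 1×BR +1rd +0wr — yes → AL3|MU0|ME1|BR0|rd1|wr2
(4) want 1×MUL +2rd +1wr — FU → AL3|MU0|ME1|BR0|rd1|wr2
(5) want 1×ALU +1rd +1wr — yes → AL2|MU0|ME1|BR0|rd0|wr1
(6) want 1×MEM +2rd +0wr — RD_PORT → AL2|MU0|ME1|BR0|rd0|wr1

issued = [0, 1, 3, 5]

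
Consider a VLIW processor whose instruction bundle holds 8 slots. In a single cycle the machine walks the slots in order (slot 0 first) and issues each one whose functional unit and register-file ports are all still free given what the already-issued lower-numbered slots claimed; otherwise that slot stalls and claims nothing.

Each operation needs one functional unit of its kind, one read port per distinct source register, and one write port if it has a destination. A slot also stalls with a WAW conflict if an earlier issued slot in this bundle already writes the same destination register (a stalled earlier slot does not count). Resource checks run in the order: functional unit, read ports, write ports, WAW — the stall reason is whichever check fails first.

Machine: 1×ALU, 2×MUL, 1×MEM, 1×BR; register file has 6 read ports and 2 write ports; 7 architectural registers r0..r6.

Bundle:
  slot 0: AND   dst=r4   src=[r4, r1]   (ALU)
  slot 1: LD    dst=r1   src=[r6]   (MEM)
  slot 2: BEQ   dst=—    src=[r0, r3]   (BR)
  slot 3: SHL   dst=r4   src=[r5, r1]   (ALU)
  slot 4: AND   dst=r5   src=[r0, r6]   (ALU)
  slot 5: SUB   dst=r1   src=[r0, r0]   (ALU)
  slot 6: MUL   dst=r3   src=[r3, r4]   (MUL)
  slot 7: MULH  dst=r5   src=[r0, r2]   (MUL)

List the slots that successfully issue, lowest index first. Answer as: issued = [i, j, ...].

issued = [0, 1, 2]

  0. ALU→r4 ⇒ go  {0A/2Mu/1Ld/1B | 4r 1w}
  1. MEM→r1 ⇒ go  {0A/2Mu/0Ld/1B | 3r 0w}
  2. BR ⇒ go  {0A/2Mu/0Ld/0B | 1r 0w}
  3. ALU→r4 ⇒ no(FU)  {0A/2Mu/0Ld/0B | 1r 0w}
  4. ALU→r5 ⇒ no(FU)  {0A/2Mu/0Ld/0B | 1r 0w}
  5. ALU→r1 ⇒ no(FU)  {0A/2Mu/0Ld/0B | 1r 0w}
  6. MUL→r3 ⇒ no(RD_PORT)  {0A/2Mu/0Ld/0B | 1r 0w}
  7. MUL→r5 ⇒ no(RD_PORT)  {0A/2Mu/0Ld/0B | 1r 0w}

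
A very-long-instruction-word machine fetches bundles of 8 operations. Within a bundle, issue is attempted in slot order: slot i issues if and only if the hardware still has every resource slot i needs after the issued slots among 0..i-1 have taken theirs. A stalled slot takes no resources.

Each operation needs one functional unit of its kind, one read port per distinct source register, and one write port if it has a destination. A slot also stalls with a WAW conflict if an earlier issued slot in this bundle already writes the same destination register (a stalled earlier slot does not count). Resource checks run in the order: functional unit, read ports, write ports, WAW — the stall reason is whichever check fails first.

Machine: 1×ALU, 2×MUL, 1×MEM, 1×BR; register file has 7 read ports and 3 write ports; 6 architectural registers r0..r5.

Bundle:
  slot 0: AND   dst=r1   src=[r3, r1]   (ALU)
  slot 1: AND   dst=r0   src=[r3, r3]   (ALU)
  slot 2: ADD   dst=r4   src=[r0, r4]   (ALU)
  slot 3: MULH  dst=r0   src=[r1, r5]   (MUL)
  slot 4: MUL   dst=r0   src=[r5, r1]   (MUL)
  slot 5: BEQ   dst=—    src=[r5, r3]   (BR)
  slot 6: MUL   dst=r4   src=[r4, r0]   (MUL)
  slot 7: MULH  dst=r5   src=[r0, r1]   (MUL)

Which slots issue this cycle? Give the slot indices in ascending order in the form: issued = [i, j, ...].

  0. ALU→r1 ⇒ go  {0A/2Mu/1Ld/1B | 5r 2w}
  1. ALU→r0 ⇒ no(FU)  {0A/2Mu/1Ld/1B | 5r 2w}
  2. ALU→r4 ⇒ no(FU)  {0A/2Mu/1Ld/1B | 5r 2w}
  3. MUL→r0 ⇒ go  {0A/1Mu/1Ld/1B | 3r 1w}
  4. MUL→r0 ⇒ no(WAW)  {0A/1Mu/1Ld/1B | 3r 1w}
  5. BR ⇒ go  {0A/1Mu/1Ld/0B | 1r 1w}
  6. MUL→r4 ⇒ no(RD_PORT)  {0A/1Mu/1Ld/0B | 1r 1w}
  7. MUL→r5 ⇒ no(RD_PORT)  {0A/1Mu/1Ld/0B | 1r 1w}

issued = [0, 3, 5]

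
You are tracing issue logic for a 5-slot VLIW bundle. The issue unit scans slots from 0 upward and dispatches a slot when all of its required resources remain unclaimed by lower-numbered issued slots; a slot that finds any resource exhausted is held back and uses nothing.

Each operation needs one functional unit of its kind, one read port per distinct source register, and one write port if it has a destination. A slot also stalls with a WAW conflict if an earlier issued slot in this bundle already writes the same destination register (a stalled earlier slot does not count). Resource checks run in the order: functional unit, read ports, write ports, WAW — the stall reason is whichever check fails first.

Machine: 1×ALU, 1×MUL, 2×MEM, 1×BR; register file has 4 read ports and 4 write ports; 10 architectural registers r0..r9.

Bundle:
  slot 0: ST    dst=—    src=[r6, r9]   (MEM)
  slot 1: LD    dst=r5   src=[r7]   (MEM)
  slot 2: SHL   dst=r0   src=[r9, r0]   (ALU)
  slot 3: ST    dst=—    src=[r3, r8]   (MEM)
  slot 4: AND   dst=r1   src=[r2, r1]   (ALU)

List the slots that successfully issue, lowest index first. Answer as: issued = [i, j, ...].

issued = [0, 1]

[0] MEM needs rd=2 wr=0: ok; after: ALU=1 MUL=1 MEM=1 BR=1, R=2, W=4
[1] MEM needs rd=1 wr=1: ok; after: ALU=1 MUL=1 MEM=0 BR=1, R=1, W=3
[2] ALU needs rd=2 wr=1: RD_PORT; after: ALU=1 MUL=1 MEM=0 BR=1, R=1, W=3
[3] MEM needs rd=2 wr=0: FU; after: ALU=1 MUL=1 MEM=0 BR=1, R=1, W=3
[4] ALU needs rd=2 wr=1: RD_PORT; after: ALU=1 MUL=1 MEM=0 BR=1, R=1, W=3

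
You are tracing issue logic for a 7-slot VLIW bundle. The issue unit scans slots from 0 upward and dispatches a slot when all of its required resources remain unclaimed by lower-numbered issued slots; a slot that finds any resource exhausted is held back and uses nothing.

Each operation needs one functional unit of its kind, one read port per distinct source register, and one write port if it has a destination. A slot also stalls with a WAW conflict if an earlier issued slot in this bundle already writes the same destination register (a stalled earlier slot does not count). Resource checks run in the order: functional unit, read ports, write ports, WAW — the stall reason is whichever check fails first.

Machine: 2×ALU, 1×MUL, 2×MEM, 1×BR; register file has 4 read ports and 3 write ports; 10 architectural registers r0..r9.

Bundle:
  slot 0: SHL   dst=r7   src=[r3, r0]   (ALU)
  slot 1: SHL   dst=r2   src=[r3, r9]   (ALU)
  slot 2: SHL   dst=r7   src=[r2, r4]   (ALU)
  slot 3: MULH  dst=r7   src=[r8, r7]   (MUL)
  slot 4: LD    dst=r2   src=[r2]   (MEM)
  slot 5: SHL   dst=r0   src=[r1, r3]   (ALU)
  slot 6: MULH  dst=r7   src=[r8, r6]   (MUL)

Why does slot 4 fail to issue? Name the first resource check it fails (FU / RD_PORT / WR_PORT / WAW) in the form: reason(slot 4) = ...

  0. ALU→r7 ⇒ go  {1A/1Mu/2Ld/1B | 2r 2w}
  1. ALU→r2 ⇒ go  {0A/1Mu/2Ld/1B | 0r 1w}
  2. ALU→r7 ⇒ no(FU)  {0A/1Mu/2Ld/1B | 0r 1w}
  3. MUL→r7 ⇒ no(RD_PORT)  {0A/1Mu/2Ld/1B | 0r 1w}
  4. MEM→r2 ⇒ no(RD_PORT)  {0A/1Mu/2Ld/1B | 0r 1w}
  5. ALU→r0 ⇒ no(FU)  {0A/1Mu/2Ld/1B | 0r 1w}
  6. MUL→r7 ⇒ no(RD_PORT)  {0A/1Mu/2Ld/1B | 0r 1w}

reason(slot 4) = RD_PORT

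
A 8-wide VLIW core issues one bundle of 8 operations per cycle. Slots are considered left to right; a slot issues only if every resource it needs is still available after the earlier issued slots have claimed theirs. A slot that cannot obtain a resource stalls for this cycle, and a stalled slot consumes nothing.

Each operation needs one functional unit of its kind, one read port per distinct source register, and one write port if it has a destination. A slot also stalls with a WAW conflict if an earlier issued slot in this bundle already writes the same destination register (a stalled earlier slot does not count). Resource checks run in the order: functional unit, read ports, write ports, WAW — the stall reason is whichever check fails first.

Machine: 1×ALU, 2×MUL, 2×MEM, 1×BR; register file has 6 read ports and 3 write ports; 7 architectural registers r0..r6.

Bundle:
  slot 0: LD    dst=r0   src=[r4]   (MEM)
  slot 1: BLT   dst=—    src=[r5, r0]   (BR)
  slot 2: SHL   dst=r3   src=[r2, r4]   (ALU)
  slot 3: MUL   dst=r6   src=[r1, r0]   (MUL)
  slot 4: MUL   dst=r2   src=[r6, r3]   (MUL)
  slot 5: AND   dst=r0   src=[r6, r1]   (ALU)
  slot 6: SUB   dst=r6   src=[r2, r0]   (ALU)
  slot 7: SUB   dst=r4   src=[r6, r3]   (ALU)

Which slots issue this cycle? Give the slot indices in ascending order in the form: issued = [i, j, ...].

issued = [0, 1, 2]

#0 MEM src=r4 dispatched  <A:1 Mu:2 Ld:1 B:1 rd:5 wr:2>
#1 BR src=r5,r0 dispatched  <A:1 Mu:2 Ld:1 B:0 rd:3 wr:2>
#2 ALU src=r2,r4 dispatched  <A:0 Mu:2 Ld:1 B:0 rd:1 wr:1>
#3 MUL src=r1,r0 held:RD_PORT  <A:0 Mu:2 Ld:1 B:0 rd:1 wr:1>
#4 MUL src=r6,r3 held:RD_PORT  <A:0 Mu:2 Ld:1 B:0 rd:1 wr:1>
#5 ALU src=r6,r1 held:FU  <A:0 Mu:2 Ld:1 B:0 rd:1 wr:1>
#6 ALU src=r2,r0 held:FU  <A:0 Mu:2 Ld:1 B:0 rd:1 wr:1>
#7 ALU src=r6,r3 held:FU  <A:0 Mu:2 Ld:1 B:0 rd:1 wr:1>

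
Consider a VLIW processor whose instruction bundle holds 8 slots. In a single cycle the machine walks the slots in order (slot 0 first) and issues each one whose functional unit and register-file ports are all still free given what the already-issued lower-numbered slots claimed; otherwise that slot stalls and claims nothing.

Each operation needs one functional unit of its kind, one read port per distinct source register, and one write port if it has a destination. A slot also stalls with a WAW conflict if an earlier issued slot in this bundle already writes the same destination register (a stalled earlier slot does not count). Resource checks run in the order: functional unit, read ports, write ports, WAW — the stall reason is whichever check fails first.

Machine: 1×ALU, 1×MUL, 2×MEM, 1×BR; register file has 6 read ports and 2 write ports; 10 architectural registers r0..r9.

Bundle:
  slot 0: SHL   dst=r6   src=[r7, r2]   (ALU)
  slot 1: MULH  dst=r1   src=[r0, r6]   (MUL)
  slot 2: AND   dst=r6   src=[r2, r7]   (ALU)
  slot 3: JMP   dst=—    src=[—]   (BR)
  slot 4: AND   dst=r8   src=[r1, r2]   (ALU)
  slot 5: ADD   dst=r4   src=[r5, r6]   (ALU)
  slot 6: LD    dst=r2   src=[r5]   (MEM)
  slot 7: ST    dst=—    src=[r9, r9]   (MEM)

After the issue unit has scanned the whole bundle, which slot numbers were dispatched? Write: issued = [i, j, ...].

(0) want 1×ALU +2rd +1wr — yes → AL0|MU1|ME2|BR1|rd4|wr1
(1) want 1×MUL +2rd +1wr — yes → AL0|MU0|ME2|BR1|rd2|wr0
(2) want 1×ALU +2rd +1wr — FU → AL0|MU0|ME2|BR1|rd2|wr0
(3) want 1×BR +0rd +0wr — yes → AL0|MU0|ME2|BR0|rd2|wr0
(4) want 1×ALU +2rd +1wr — FU → AL0|MU0|ME2|BR0|rd2|wr0
(5) want 1×ALU +2rd +1wr — FU → AL0|MU0|ME2|BR0|rd2|wr0
(6) want 1×MEM +1rd +1wr — WR_PORT → AL0|MU0|ME2|BR0|rd2|wr0
(7) want 1×MEM +1rd +0wr — yes → AL0|MU0|ME1|BR0|rd1|wr0

issued = [0, 1, 3, 7]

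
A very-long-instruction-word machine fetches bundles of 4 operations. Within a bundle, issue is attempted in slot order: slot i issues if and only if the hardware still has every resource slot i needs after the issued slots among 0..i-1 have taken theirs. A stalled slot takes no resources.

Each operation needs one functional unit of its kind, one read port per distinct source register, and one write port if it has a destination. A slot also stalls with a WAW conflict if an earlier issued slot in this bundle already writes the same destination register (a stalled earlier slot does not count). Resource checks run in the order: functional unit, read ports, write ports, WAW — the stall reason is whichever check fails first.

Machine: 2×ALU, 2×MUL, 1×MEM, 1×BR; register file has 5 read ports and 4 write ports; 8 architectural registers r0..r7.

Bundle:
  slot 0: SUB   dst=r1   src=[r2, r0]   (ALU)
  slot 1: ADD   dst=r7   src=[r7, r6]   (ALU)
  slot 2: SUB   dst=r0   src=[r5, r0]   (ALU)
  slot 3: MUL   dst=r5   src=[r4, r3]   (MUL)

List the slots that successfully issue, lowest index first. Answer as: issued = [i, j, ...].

issued = [0, 1]

slot 0 (ALU): ISSUE — free A1,Mu2,Ld1,B1 rp3 wp3
slot 1 (ALU): ISSUE — free A0,Mu2,Ld1,B1 rp1 wp2
slot 2 (ALU): stall FU — free A0,Mu2,Ld1,B1 rp1 wp2
slot 3 (MUL): stall RD_PORT — free A0,Mu2,Ld1,B1 rp1 wp2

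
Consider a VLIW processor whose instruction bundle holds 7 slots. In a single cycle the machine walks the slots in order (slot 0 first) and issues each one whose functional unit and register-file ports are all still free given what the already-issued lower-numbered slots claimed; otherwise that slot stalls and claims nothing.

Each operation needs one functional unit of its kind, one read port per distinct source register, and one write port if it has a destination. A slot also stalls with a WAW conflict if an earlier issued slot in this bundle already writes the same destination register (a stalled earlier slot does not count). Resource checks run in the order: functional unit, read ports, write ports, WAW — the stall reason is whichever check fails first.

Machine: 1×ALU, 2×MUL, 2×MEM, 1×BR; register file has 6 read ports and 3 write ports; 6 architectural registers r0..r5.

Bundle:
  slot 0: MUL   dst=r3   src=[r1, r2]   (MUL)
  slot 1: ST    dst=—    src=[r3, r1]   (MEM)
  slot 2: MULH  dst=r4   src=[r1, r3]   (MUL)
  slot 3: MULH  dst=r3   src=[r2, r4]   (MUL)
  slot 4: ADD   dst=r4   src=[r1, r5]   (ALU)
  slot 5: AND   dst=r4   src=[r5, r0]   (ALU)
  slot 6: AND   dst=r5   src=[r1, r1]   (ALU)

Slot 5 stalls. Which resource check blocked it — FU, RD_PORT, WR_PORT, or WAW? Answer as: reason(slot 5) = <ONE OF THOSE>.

  0. MUL→r3 ⇒ go  {1A/1Mu/2Ld/1B | 4r 2w}
  1. MEM ⇒ go  {1A/1Mu/1Ld/1B | 2r 2w}
  2. MUL→r4 ⇒ go  {1A/0Mu/1Ld/1B | 0r 1w}
  3. MUL→r3 ⇒ no(FU)  {1A/0Mu/1Ld/1B | 0r 1w}
  4. ALU→r4 ⇒ no(RD_PORT)  {1A/0Mu/1Ld/1B | 0r 1w}
  5. ALU→r4 ⇒ no(RD_PORT)  {1A/0Mu/1Ld/1B | 0r 1w}
  6. ALU→r5 ⇒ no(RD_PORT)  {1A/0Mu/1Ld/1B | 0r 1w}

reason(slot 5) = RD_PORT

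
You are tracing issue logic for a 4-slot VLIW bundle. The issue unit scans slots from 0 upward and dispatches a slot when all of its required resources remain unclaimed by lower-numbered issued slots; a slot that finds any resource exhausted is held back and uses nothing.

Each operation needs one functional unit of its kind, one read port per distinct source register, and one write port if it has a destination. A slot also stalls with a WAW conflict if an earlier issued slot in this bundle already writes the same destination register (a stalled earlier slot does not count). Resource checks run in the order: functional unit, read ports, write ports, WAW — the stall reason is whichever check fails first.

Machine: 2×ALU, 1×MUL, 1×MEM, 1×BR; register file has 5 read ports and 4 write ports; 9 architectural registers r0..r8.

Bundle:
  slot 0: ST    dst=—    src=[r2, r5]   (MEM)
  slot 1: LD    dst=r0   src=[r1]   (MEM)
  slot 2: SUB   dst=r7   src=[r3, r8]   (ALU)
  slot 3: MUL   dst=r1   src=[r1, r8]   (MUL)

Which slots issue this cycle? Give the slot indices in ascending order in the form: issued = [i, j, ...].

issued = [0, 2]

slot 0 (MEM): ISSUE — free A2,Mu1,Ld0,B1 rp3 wp4
slot 1 (MEM): stall FU — free A2,Mu1,Ld0,B1 rp3 wp4
slot 2 (ALU): ISSUE — free A1,Mu1,Ld0,B1 rp1 wp3
slot 3 (MUL): stall RD_PORT — free A1,Mu1,Ld0,B1 rp1 wp3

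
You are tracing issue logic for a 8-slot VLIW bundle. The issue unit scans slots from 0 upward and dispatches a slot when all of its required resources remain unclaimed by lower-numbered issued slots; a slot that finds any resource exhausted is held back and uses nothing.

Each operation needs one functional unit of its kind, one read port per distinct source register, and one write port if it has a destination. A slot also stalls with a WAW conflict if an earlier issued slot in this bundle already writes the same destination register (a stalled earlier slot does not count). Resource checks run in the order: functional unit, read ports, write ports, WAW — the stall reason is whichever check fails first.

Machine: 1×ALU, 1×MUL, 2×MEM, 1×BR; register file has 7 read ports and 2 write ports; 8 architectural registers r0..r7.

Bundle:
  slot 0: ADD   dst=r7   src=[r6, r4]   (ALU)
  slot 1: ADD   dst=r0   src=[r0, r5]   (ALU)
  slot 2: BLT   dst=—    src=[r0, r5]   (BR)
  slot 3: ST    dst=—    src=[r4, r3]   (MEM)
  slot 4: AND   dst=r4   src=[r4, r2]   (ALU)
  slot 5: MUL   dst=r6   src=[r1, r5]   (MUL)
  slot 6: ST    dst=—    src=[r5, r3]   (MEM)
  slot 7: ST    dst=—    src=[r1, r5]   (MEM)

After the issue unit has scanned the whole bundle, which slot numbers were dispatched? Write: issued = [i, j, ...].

issued = [0, 2, 3]

slot 0 (ALU): ISSUE — free A0,Mu1,Ld2,B1 rp5 wp1
slot 1 (ALU): stall FU — free A0,Mu1,Ld2,B1 rp5 wp1
slot 2 (BR): ISSUE — free A0,Mu1,Ld2,B0 rp3 wp1
slot 3 (MEM): ISSUE — free A0,Mu1,Ld1,B0 rp1 wp1
slot 4 (ALU): stall FU — free A0,Mu1,Ld1,B0 rp1 wp1
slot 5 (MUL): stall RD_PORT — free A0,Mu1,Ld1,B0 rp1 wp1
slot 6 (MEM): stall RD_PORT — free A0,Mu1,Ld1,B0 rp1 wp1
slot 7 (MEM): stall RD_PORT — free A0,Mu1,Ld1,B0 rp1 wp1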